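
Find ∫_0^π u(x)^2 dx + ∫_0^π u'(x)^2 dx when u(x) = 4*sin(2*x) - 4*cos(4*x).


||u||_{H^1(0,π)}^2 = 176*π

u'(x) = 16*sin(4*x) + 8*cos(2*x).
Expand u² and (u')² and integrate term by term on (0, π), using: for integers n ≥ 1, ∫_0^π sin²(nx) dx = ∫_0^π cos²(nx) dx = π/2; for n ≠ n', ∫_0^π sin(nx)sin(n'x) dx = ∫_0^π cos(nx)cos(n'x) dx = 0; and by product-to-sum, ∫_0^π sin(nx)cos(n'x) dx = ½∫_0^π [sin((n+n')x) + sin((n−n')x)] dx, which is 0 when n+n' is even and 2n/(n²−n'²) when n+n' is odd (it need not vanish on (0, π)).
  u² squared terms: (-4)²·∫cos(4x)² dx = 16·π/2 = 8*π;  (4)²·∫sin(2x)² dx = 16·π/2 = 8*π.
  u² cross terms: 2·(-4)·(4)·∫cos(4x)·sin(2x) dx = -32·(0) = 0.
  So ∫_0^π u² dx = 8*π + 8*π + 0 = 16*π.
  (u')² squared terms: (8)²·∫cos(2x)² dx = 64·π/2 = 32*π;  (16)²·∫sin(4x)² dx = 256·π/2 = 128*π.
  (u')² cross terms: 2·(8)·(16)·∫cos(2x)·sin(4x) dx = 256·(0) = 0.
  So ∫_0^π (u')² dx = 32*π + 128*π + 0 = 160*π.
||u||_{H^1}^2 = (16*π) + (160*π) = 176*π.


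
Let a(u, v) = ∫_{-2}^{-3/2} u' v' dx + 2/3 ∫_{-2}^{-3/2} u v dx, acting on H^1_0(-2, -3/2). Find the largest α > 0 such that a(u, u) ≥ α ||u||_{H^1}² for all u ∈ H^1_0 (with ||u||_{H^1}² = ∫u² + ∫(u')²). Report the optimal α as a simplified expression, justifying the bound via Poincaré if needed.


α = 2*(1 + 6*π^2)/(3*(1 + 4*π^2))

Coercivity of a(·,·) on H^1_0(-2, -3/2) means a(u, u) ≥ α ||u||_{H^1}² for every u ∈ H^1_0.
The interval has length L = 1/2, and Poincaré/coercivity depend only on L. Here a(u, u) = ∫(u')² + (2/3)·∫u².
Here 0 < c = 2/3 < 1. The condition a(u,u) ≥ α||u||_{H^1}² reads (1−α)∫(u')² ≥ (α−c)∫u². Any admissible α is ≤ 1 (rapidly oscillating u have ∫u²/∫(u')² → 0), and α = 1 would force 0 ≥ (1−c)∫u², impossible since c < 1; so 1−α > 0. By the sharp Poincaré inequality on H^1_0 of an interval of length L, ∫(u')² ≥ (π/L)²∫u² with equality for the first sine mode sin(π(x−x₀)/L) (x₀ the left endpoint), so the inequality holds for all u iff (1−α)(π/L)² ≥ α − c, i.e. α ≤ ((π/L)² + c)/((π/L)² + 1) = (1 + c(L/π)²)/(1 + (L/π)²). With (π/L)² = 4*π^2 and c = 2/3, the largest admissible constant is α = ((π/L)² + c)/((π/L)² + 1).
Simplifying, α = 2*(1 + 6*π^2)/(3*(1 + 4*π^2)).


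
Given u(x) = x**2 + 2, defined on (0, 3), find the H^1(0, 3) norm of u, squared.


||u||_{H^1}^2 = 663/5

The H^1 norm (squared) on an interval (0, L) is
  ||u||_{H^1}^2 = ∫_0^L u(x)^2 dx + ∫_0^L u'(x)^2 dx.
Compute u'(x) = 2*x.
Then u(x)^2 = x**4 + 4*x**2 + 4 and u'(x)^2 = 4*x**2.
Integrate each monomial from 0 to 3 using ∫_0^3 c·x^n dx = c·3^(n+1)/(n+1):
  ∫_0^3 u(x)^2 dx = ∫_0^3 (x^4 + 4*x^2 + 4) dx. Term by term:
    ∫_0^3 x^4 dx = 243/5;  ∫_0^3 4*x^2 dx = 36;  ∫_0^3 4 dx = 12.
  Sum: 243/5 + 36 + 12 = 483/5.
  ∫_0^3 u'(x)^2 dx = ∫_0^3 (4*x^2) dx. Term by term:
    ∫_0^3 4*x^2 dx = 36.
Adding: ||u||_{H^1}^2 = 483/5 + 36 = 663/5.


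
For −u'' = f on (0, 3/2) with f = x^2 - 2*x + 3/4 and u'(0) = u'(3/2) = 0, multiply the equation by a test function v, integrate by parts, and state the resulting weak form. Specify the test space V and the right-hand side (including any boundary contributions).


V = H^1(0, 3/2) (no boundary constraint on v; u is determined up to an additive constant); weak form: ∫_0^3/2 u'v' dx = ∫_0^3/2 (x^2 - 2*x + 3/4) v dx for all v ∈ V.

Multiply both sides by a test function v and integrate from 0 to 3/2:
  ∫_0^3/2 −u''(x) v(x) dx = ∫_0^3/2 f(x) v(x) dx.
Integrate the LHS by parts once:
  ∫_0^3/2 −u'' v dx = −[u'(x) v(x)]_0^3/2 + ∫_0^3/2 u'(x) v'(x) dx.
Thus ∫_0^3/2 u'(x) v'(x) dx = ∫_0^3/2 f(x) v(x) dx + [u'(x) v(x)]_0^3/2.
Choose V so that boundary terms are either known or forced to vanish.
u has homogeneous Neumann: u'(0) = u'(3/2) = 0. So [u' v]_0^3/2 = 0·v(3/2) − 0·v(0) = 0 for any v; take V = H^1(0, 3/2).
Weak formulation: find u (satisfying any essential BC) such that ∫_0^3/2 u'(x) v'(x) dx = ∫_0^3/2 f v dx for all v ∈ V (homogeneous Neumann, so boundary terms vanish).
Substituting f(x) = x^2 - 2*x + 3/4, the right-hand side is ∫_0^3/2 (x^2 - 2*x + 3/4) v dx.
Compatibility check (pure Neumann): taking v ≡ 1 ∈ V gives 0 = ∫_0^3/2 f dx + (0) − (0), i.e. ∫_0^3/2 f dx must equal u'(0) − u'(3/2) = 0. Indeed ∫_0^3/2 (x^2 - 2*x + 3/4) dx = 0, so the data are compatible. The solution is then unique only up to an additive constant (fix it e.g. by requiring ∫_0^3/2 u dx = 0).


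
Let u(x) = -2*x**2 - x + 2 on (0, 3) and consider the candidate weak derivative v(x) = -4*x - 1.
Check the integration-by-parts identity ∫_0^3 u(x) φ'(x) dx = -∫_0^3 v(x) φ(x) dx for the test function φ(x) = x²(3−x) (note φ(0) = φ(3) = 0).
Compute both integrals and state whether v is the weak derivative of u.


LHS = 1107/20, RHS = 1107/20. Yes, v = u' weakly.

u(x) = -2*x**2 - x + 2, classical derivative u'(x) = -4*x - 1.
φ(x) = x²(3−x), so φ'(x) = 3*x*(2 - x).
Note φ(0) = φ(3) = 0, so the boundary term u·φ vanishes.
LHS = ∫_0^3 u(x) φ'(x) dx = ∫_0^3 (6*x^4 - 9*x^3 - 12*x^2 + 12*x) dx. Term by term:
  ∫_0^3 6*x^4 dx = 1458/5;  ∫_0^3 -9*x^3 dx = -729/4;  ∫_0^3 -12*x^2 dx = -108;
  ∫_0^3 12*x dx = 54.
Sum: 1458/5 − 729/4 − 108 + 54 = 1107/20.
So LHS = 1107/20.
∫_0^3 v(x) φ(x) dx = ∫_0^3 (4*x^4 - 11*x^3 - 3*x^2) dx. Term by term:
  ∫_0^3 4*x^4 dx = 972/5;  ∫_0^3 -11*x^3 dx = -891/4;  ∫_0^3 -3*x^2 dx = -27.
Sum: 972/5 − 891/4 − 27 = -1107/20.
So RHS = -∫_0^3 v(x) φ(x) dx = 1107/20.
LHS = RHS, so the identity holds for this test φ.
Moreover u is smooth here and v(x) = u'(x) = -4*x - 1 pointwise, so the identity holds for every test function. Hence v is the weak derivative of u.


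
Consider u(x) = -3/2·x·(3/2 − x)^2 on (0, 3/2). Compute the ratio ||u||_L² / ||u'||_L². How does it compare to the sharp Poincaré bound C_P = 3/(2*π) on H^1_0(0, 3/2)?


||u||_L² / ||u'||_L² = 3*sqrt(14)/28 < C_P = 3/(2*π).

u(x) = -3/2·x·(3/2 − x)^2, so u'(x) = -9*x^2/2 + 9*x - 27/8.
u(x) = -3/2·x·(3/2 − x)^2 vanishes at x = 0 and x = 3/2, so u ∈ H^1_0(0, 3/2). Differentiate via the product rule and integrate the resulting polynomials term by term.
  ∫_0^3/2 u² dx = ∫_0^3/2 (9*x^6/4 - 27*x^5/2 + 243*x^4/8 - 243*x^3/8 + 729*x^2/64) dx. Term by term:
    ∫_0^3/2 9*x^6/4 dx = 19683/3584;  ∫_0^3/2 -27*x^5/2 dx = -6561/256;  ∫_0^3/2 243*x^4/8 dx = 59049/1280;
    ∫_0^3/2 -243*x^3/8 dx = -19683/512;  ∫_0^3/2 729*x^2/64 dx = 6561/512.
  Sum: 19683/3584 − 6561/256 + 59049/1280 − 19683/512 + 6561/512 = 6561/17920.
  ∫_0^3/2 (u')² dx = ∫_0^3/2 (81*x^4/4 - 81*x^3 + 891*x^2/8 - 243*x/4 + 729/64) dx. Term by term:
    ∫_0^3/2 81*x^4/4 dx = 19683/640;  ∫_0^3/2 -81*x^3 dx = -6561/64;  ∫_0^3/2 891*x^2/8 dx = 8019/64;
    ∫_0^3/2 -243*x/4 dx = -2187/32;  ∫_0^3/2 729/64 dx = 2187/128.
  Sum: 19683/640 − 6561/64 + 8019/64 − 2187/32 + 2187/128 = 729/320.
∫_0^3/2 u² dx = 6561/17920, so ||u||_L² = 81*sqrt(70)/1120.
∫_0^3/2 (u')² dx = 729/320, so ||u'||_L² = 27*sqrt(5)/40.
Ratio ||u||_L² / ||u'||_L² = 3*sqrt(14)/28.
Sharp Poincaré constant on H^1_0(0, 3/2) is C_P = L/π = 3/(2*π), achieved by sin(2*π/3·x).
A polynomial bump cannot attain the sharp Poincaré constant (only the first sine eigenfunction does), so the ratio is strictly less than C_P, consistent with ||u||_L² ≤ C_P ||u'||_L².


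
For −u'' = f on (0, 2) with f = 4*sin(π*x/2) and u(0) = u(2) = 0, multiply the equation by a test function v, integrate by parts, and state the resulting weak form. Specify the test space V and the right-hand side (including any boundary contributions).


V = H^1_0(0, 2) (so v(0) = v(2) = 0); weak form: ∫_0^2 u'v' dx = ∫_0^2 (4*sin(π*x/2)) v dx for all v ∈ V.

Multiply both sides by a test function v and integrate from 0 to 2:
  ∫_0^2 −u''(x) v(x) dx = ∫_0^2 f(x) v(x) dx.
Integrate the LHS by parts once:
  ∫_0^2 −u'' v dx = −[u'(x) v(x)]_0^2 + ∫_0^2 u'(x) v'(x) dx.
Thus ∫_0^2 u'(x) v'(x) dx = ∫_0^2 f(x) v(x) dx + [u'(x) v(x)]_0^2.
Choose V so that boundary terms are either known or forced to vanish.
u is Dirichlet: u(0) = u(2) = 0. Let V = H^1_0(0, 2); then v(0) = v(2) = 0, and [u' v]_0^2 = 0.
Weak formulation: find u (satisfying any essential BC) such that ∫_0^2 u'(x) v'(x) dx = ∫_0^2 f v dx for all v ∈ V.
Substituting f(x) = 4*sin(π*x/2), the right-hand side is ∫_0^2 (4*sin(π*x/2)) v dx.


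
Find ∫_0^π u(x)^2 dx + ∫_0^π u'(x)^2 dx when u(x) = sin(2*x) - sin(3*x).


||u||_{H^1(0,π)}^2 = 15*π/2

u'(x) = 2*cos(2*x) - 3*cos(3*x).
Expand u² and (u')² and integrate term by term on (0, π), using: for integers n ≥ 1, ∫_0^π sin²(nx) dx = ∫_0^π cos²(nx) dx = π/2; for n ≠ n', ∫_0^π sin(nx)sin(n'x) dx = ∫_0^π cos(nx)cos(n'x) dx = 0; and by product-to-sum, ∫_0^π sin(nx)cos(n'x) dx = ½∫_0^π [sin((n+n')x) + sin((n−n')x)] dx, which is 0 when n+n' is even and 2n/(n²−n'²) when n+n' is odd (it need not vanish on (0, π)).
  u² squared terms: (-1)²·∫sin(3x)² dx = 1·π/2 = π/2;  (1)²·∫sin(2x)² dx = 1·π/2 = π/2.
  u² cross terms: 2·(-1)·(1)·∫sin(3x)·sin(2x) dx = -2·(0) = 0.
  So ∫_0^π u² dx = π/2 + π/2 + 0 = π.
  (u')² squared terms: (-3)²·∫cos(3x)² dx = 9·π/2 = 9*π/2;  (2)²·∫cos(2x)² dx = 4·π/2 = 2*π.
  (u')² cross terms: 2·(-3)·(2)·∫cos(3x)·cos(2x) dx = -12·(0) = 0.
  So ∫_0^π (u')² dx = 9*π/2 + 2*π + 0 = 13*π/2.
||u||_{H^1}^2 = (π) + (13*π/2) = 15*π/2.


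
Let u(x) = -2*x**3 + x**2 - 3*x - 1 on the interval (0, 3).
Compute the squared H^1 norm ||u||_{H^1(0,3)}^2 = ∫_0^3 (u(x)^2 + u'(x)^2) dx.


||u||_{H^1}^2 = 213123/70

The H^1 norm (squared) on an interval (0, L) is
  ||u||_{H^1}^2 = ∫_0^L u(x)^2 dx + ∫_0^L u'(x)^2 dx.
Compute u'(x) = -6*x**2 + 2*x - 3.
Then u(x)^2 = 4*x**6 - 4*x**5 + 13*x**4 - 2*x**3 + 7*x**2 + 6*x + 1 and u'(x)^2 = 36*x**4 - 24*x**3 + 40*x**2 - 12*x + 9.
Integrate each monomial from 0 to 3 using ∫_0^3 c·x^n dx = c·3^(n+1)/(n+1):
  ∫_0^3 u(x)^2 dx = ∫_0^3 (4*x^6 - 4*x^5 + 13*x^4 - 2*x^3 + 7*x^2 + 6*x + 1) dx. Term by term:
    ∫_0^3 4*x^6 dx = 8748/7;  ∫_0^3 -4*x^5 dx = -486;  ∫_0^3 13*x^4 dx = 3159/5;
    ∫_0^3 -2*x^3 dx = -81/2;  ∫_0^3 7*x^2 dx = 63;  ∫_0^3 6*x dx = 27;
    ∫_0^3 1 dx = 3.
  Sum: 8748/7 − 486 + 3159/5 − 81/2 + 63 + 27 + 3 = 101361/70.
  ∫_0^3 u'(x)^2 dx = ∫_0^3 (36*x^4 - 24*x^3 + 40*x^2 - 12*x + 9) dx. Term by term:
    ∫_0^3 36*x^4 dx = 8748/5;  ∫_0^3 -24*x^3 dx = -486;  ∫_0^3 40*x^2 dx = 360;
    ∫_0^3 -12*x dx = -54;  ∫_0^3 9 dx = 27.
  Sum: 8748/5 − 486 + 360 − 54 + 27 = 7983/5.
Adding: ||u||_{H^1}^2 = 101361/70 + 7983/5 = 213123/70.


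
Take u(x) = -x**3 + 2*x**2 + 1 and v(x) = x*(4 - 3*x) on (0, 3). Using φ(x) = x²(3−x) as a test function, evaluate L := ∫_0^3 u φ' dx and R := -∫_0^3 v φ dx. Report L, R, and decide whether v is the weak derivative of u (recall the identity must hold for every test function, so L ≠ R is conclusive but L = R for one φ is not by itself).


LHS = 243/10, RHS = 243/10. Yes, v = u' weakly.

u(x) = -x**3 + 2*x**2 + 1, classical derivative u'(x) = -3*x**2 + 4*x.
φ(x) = x²(3−x), so φ'(x) = 3*x*(2 - x).
Note φ(0) = φ(3) = 0, so the boundary term u·φ vanishes.
LHS = ∫_0^3 u(x) φ'(x) dx = ∫_0^3 (3*x^5 - 12*x^4 + 12*x^3 - 3*x^2 + 6*x) dx. Term by term:
  ∫_0^3 3*x^5 dx = 729/2;  ∫_0^3 -12*x^4 dx = -2916/5;  ∫_0^3 12*x^3 dx = 243;
  ∫_0^3 -3*x^2 dx = -27;  ∫_0^3 6*x dx = 27.
Sum: 729/2 − 2916/5 + 243 − 27 + 27 = 243/10.
So LHS = 243/10.
∫_0^3 v(x) φ(x) dx = ∫_0^3 (3*x^5 - 13*x^4 + 12*x^3) dx. Term by term:
  ∫_0^3 3*x^5 dx = 729/2;  ∫_0^3 -13*x^4 dx = -3159/5;  ∫_0^3 12*x^3 dx = 243.
Sum: 729/2 − 3159/5 + 243 = -243/10.
So RHS = -∫_0^3 v(x) φ(x) dx = 243/10.
LHS = RHS, so the identity holds for this test φ.
Moreover u is smooth here and v(x) = u'(x) = -3*x**2 + 4*x pointwise, so the identity holds for every test function. Hence v is the weak derivative of u.


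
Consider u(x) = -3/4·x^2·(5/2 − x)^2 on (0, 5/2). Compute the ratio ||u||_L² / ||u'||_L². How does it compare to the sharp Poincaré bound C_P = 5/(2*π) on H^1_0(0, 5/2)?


||u||_L² / ||u'||_L² = 5*sqrt(3)/12 < C_P = 5/(2*π).

u(x) = -3/4·x^2·(5/2 − x)^2, so u'(x) = 3*x*(-8*x^2 + 30*x - 25)/8.
u(x) = -3/4·x^2·(5/2 − x)^2 vanishes at x = 0 and x = 5/2, so u ∈ H^1_0(0, 5/2). Differentiate via the product rule and integrate the resulting polynomials term by term.
  ∫_0^5/2 u² dx = ∫_0^5/2 (9*x^8/16 - 45*x^7/8 + 675*x^6/32 - 1125*x^5/32 + 5625*x^4/256) dx. Term by term:
    ∫_0^5/2 9*x^8/16 dx = 1953125/8192;  ∫_0^5/2 -45*x^7/8 dx = -17578125/16384;  ∫_0^5/2 675*x^6/32 dx = 52734375/28672;
    ∫_0^5/2 -1125*x^5/32 dx = -5859375/4096;  ∫_0^5/2 5625*x^4/256 dx = 3515625/8192.
  Sum: 1953125/8192 − 17578125/16384 + 52734375/28672 − 5859375/4096 + 3515625/8192 = 390625/114688.
  ∫_0^5/2 (u')² dx = ∫_0^5/2 (9*x^6 - 135*x^5/2 + 2925*x^4/16 - 3375*x^3/16 + 5625*x^2/64) dx. Term by term:
    ∫_0^5/2 9*x^6 dx = 703125/896;  ∫_0^5/2 -135*x^5/2 dx = -703125/256;  ∫_0^5/2 2925*x^4/16 dx = 1828125/512;
    ∫_0^5/2 -3375*x^3/16 dx = -2109375/1024;  ∫_0^5/2 5625*x^2/64 dx = 234375/512.
  Sum: 703125/896 − 703125/256 + 1828125/512 − 2109375/1024 + 234375/512 = 46875/7168.
∫_0^5/2 u² dx = 390625/114688, so ||u||_L² = 625*sqrt(7)/896.
∫_0^5/2 (u')² dx = 46875/7168, so ||u'||_L² = 125*sqrt(21)/224.
Ratio ||u||_L² / ||u'||_L² = 5*sqrt(3)/12.
Sharp Poincaré constant on H^1_0(0, 5/2) is C_P = L/π = 5/(2*π), achieved by sin(2*π/5·x).
A polynomial bump cannot attain the sharp Poincaré constant (only the first sine eigenfunction does), so the ratio is strictly less than C_P, consistent with ||u||_L² ≤ C_P ||u'||_L².


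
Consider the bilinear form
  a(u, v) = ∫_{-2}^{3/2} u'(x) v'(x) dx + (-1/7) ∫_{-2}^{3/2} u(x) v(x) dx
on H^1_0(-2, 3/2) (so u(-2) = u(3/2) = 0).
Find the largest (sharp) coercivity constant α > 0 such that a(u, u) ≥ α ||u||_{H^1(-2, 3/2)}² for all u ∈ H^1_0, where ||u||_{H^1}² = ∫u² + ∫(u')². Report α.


α = (-7 + 4*π^2)/(4*π^2 + 49)

Coercivity of a(·,·) on H^1_0(-2, 3/2) means a(u, u) ≥ α ||u||_{H^1}² for every u ∈ H^1_0.
The interval has length L = 7/2, and Poincaré/coercivity depend only on L. Here a(u, u) = ∫(u')² + (-1/7)·∫u².
Here c = -1/7 < 0 with |c| < (π/L)² = 4*π^2/49, so coercivity still holds. The condition a(u,u) ≥ α||u||_{H^1}² reads (1−α)∫(u')² ≥ (α−c)∫u². Any admissible α is ≤ 1 (rapidly oscillating u have ∫u²/∫(u')² → 0), and α = 1 would force 0 ≥ (1−c)∫u², impossible since c < 1; so 1−α > 0. By the sharp Poincaré inequality on H^1_0 of an interval of length L, ∫(u')² ≥ (π/L)²∫u² with equality for the first sine mode sin(π(x−x₀)/L) (x₀ the left endpoint), so the inequality holds for all u iff (1−α)(π/L)² ≥ α − c, i.e. α ≤ ((π/L)² + c)/((π/L)² + 1) = (1 + c(L/π)²)/(1 + (L/π)²). (Direct route, valid since c ≤ 0: Poincaré gives c∫u² ≥ c(L/π)²∫(u')², so a(u,u) ≥ (1 + c(L/π)²)∫(u')², while ||u||_{H^1}² ≤ (1 + (L/π)²)∫(u')²; dividing yields the same α.) With (π/L)² = 4*π^2/49 and c = -1/7, the largest admissible constant is α = ((π/L)² + c)/((π/L)² + 1).
Simplifying, α = (-7 + 4*π^2)/(4*π^2 + 49).


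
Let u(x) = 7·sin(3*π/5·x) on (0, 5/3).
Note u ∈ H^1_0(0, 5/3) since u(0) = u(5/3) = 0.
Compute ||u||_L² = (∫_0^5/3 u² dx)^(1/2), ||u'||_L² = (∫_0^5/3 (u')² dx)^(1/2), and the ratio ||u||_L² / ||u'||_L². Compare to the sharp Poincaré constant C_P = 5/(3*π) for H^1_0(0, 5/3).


||u||_L² / ||u'||_L² = 5/(3*π) = C_P.

u(x) = 7·sin(3*π/5·x), so u'(x) = 21*π*cos(3*π*x/5)/5.
Writing u(x) = A·sin(kπx/L) with A = 7 and k = 1, use ∫_0^L sin²(kπx/L) dx = L/2 and ∫_0^L cos²(kπx/L) dx = L/2.
u² = 49·sin²(3*π/5·x) and (u')² = 441*π^2/25·cos²(3*π/5·x), and each of sin², cos² integrates to L/2 = 5/6 over (0, 5/3).
∫_0^5/3 u² dx = 245/6, so ||u||_L² = 7*sqrt(30)/6.
∫_0^5/3 (u')² dx = 147*π^2/10, so ||u'||_L² = 7*sqrt(30)*π/10.
Ratio ||u||_L² / ||u'||_L² = 5/(3*π).
Sharp Poincaré constant on H^1_0(0, 5/3) is C_P = L/π = 5/(3*π), achieved by sin(3*π/5·x).
This is the k = 1 eigenfunction (up to amplitude), so the ratio equals the sharp Poincaré constant exactly.


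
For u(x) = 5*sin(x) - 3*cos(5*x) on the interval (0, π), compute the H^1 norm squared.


||u||_{H^1(0,π)}^2 = 142*π

u'(x) = 15*sin(5*x) + 5*cos(x).
Expand u² and (u')² and integrate term by term on (0, π), using: for integers n ≥ 1, ∫_0^π sin²(nx) dx = ∫_0^π cos²(nx) dx = π/2; for n ≠ n', ∫_0^π sin(nx)sin(n'x) dx = ∫_0^π cos(nx)cos(n'x) dx = 0; and by product-to-sum, ∫_0^π sin(nx)cos(n'x) dx = ½∫_0^π [sin((n+n')x) + sin((n−n')x)] dx, which is 0 when n+n' is even and 2n/(n²−n'²) when n+n' is odd (it need not vanish on (0, π)).
  u² squared terms: (-3)²·∫cos(5x)² dx = 9·π/2 = 9*π/2;  (5)²·∫sin(x)² dx = 25·π/2 = 25*π/2.
  u² cross terms: 2·(-3)·(5)·∫cos(5x)·sin(x) dx = -30·(0) = 0.
  So ∫_0^π u² dx = 9*π/2 + 25*π/2 + 0 = 17*π.
  (u')² squared terms: (5)²·∫cos(x)² dx = 25·π/2 = 25*π/2;  (15)²·∫sin(5x)² dx = 225·π/2 = 225*π/2.
  (u')² cross terms: 2·(5)·(15)·∫cos(x)·sin(5x) dx = 150·(0) = 0.
  So ∫_0^π (u')² dx = 25*π/2 + 225*π/2 + 0 = 125*π.
||u||_{H^1}^2 = (17*π) + (125*π) = 142*π.


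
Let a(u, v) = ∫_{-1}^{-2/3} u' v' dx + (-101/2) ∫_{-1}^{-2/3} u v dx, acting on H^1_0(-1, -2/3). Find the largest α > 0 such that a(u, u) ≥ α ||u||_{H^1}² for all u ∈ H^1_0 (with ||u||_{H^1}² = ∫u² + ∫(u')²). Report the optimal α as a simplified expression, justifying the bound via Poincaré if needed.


α = (-101 + 18*π^2)/(2*(1 + 9*π^2))

Coercivity of a(·,·) on H^1_0(-1, -2/3) means a(u, u) ≥ α ||u||_{H^1}² for every u ∈ H^1_0.
The interval has length L = 1/3, and Poincaré/coercivity depend only on L. Here a(u, u) = ∫(u')² + (-101/2)·∫u².
Here c = -101/2 < 0 with |c| < (π/L)² = 9*π^2, so coercivity still holds. The condition a(u,u) ≥ α||u||_{H^1}² reads (1−α)∫(u')² ≥ (α−c)∫u². Any admissible α is ≤ 1 (rapidly oscillating u have ∫u²/∫(u')² → 0), and α = 1 would force 0 ≥ (1−c)∫u², impossible since c < 1; so 1−α > 0. By the sharp Poincaré inequality on H^1_0 of an interval of length L, ∫(u')² ≥ (π/L)²∫u² with equality for the first sine mode sin(π(x−x₀)/L) (x₀ the left endpoint), so the inequality holds for all u iff (1−α)(π/L)² ≥ α − c, i.e. α ≤ ((π/L)² + c)/((π/L)² + 1) = (1 + c(L/π)²)/(1 + (L/π)²). (Direct route, valid since c ≤ 0: Poincaré gives c∫u² ≥ c(L/π)²∫(u')², so a(u,u) ≥ (1 + c(L/π)²)∫(u')², while ||u||_{H^1}² ≤ (1 + (L/π)²)∫(u')²; dividing yields the same α.) With (π/L)² = 9*π^2 and c = -101/2, the largest admissible constant is α = ((π/L)² + c)/((π/L)² + 1).
Simplifying, α = (-101 + 18*π^2)/(2*(1 + 9*π^2)).


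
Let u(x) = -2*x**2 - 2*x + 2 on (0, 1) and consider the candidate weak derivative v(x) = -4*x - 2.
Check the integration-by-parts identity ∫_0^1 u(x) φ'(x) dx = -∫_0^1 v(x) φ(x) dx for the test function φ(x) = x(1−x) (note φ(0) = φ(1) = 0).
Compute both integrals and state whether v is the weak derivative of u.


LHS = 2/3, RHS = 2/3. Yes, v = u' weakly.

u(x) = -2*x**2 - 2*x + 2, classical derivative u'(x) = -4*x - 2.
φ(x) = x(1−x), so φ'(x) = 1 - 2*x.
Note φ(0) = φ(1) = 0, so the boundary term u·φ vanishes.
LHS = ∫_0^1 u(x) φ'(x) dx = ∫_0^1 (4*x^3 + 2*x^2 - 6*x + 2) dx. Term by term:
  ∫_0^1 4*x^3 dx = 1;  ∫_0^1 2*x^2 dx = 2/3;  ∫_0^1 -6*x dx = -3;
  ∫_0^1 2 dx = 2.
Sum: 1 + 2/3 − 3 + 2 = 2/3.
So LHS = 2/3.
∫_0^1 v(x) φ(x) dx = ∫_0^1 (4*x^3 - 2*x^2 - 2*x) dx. Term by term:
  ∫_0^1 4*x^3 dx = 1;  ∫_0^1 -2*x^2 dx = -2/3;  ∫_0^1 -2*x dx = -1.
Sum: 1 − 2/3 − 1 = -2/3.
So RHS = -∫_0^1 v(x) φ(x) dx = 2/3.
LHS = RHS, so the identity holds for this test φ.
Moreover u is smooth here and v(x) = u'(x) = -4*x - 2 pointwise, so the identity holds for every test function. Hence v is the weak derivative of u.


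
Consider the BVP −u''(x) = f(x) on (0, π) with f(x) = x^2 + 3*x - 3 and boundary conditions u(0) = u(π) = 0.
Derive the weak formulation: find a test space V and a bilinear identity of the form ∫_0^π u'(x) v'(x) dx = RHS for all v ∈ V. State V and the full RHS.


V = H^1_0(0, π) (so v(0) = v(π) = 0); weak form: ∫_0^π u'v' dx = ∫_0^π (x^2 + 3*x - 3) v dx for all v ∈ V.

Multiply both sides by a test function v and integrate from 0 to π:
  ∫_0^π −u''(x) v(x) dx = ∫_0^π f(x) v(x) dx.
Integrate the LHS by parts once:
  ∫_0^π −u'' v dx = −[u'(x) v(x)]_0^π + ∫_0^π u'(x) v'(x) dx.
Thus ∫_0^π u'(x) v'(x) dx = ∫_0^π f(x) v(x) dx + [u'(x) v(x)]_0^π.
Choose V so that boundary terms are either known or forced to vanish.
u is Dirichlet: u(0) = u(π) = 0. Let V = H^1_0(0, π); then v(0) = v(π) = 0, and [u' v]_0^π = 0.
Weak formulation: find u (satisfying any essential BC) such that ∫_0^π u'(x) v'(x) dx = ∫_0^π f v dx for all v ∈ V.
Substituting f(x) = x^2 + 3*x - 3, the right-hand side is ∫_0^π (x^2 + 3*x - 3) v dx.


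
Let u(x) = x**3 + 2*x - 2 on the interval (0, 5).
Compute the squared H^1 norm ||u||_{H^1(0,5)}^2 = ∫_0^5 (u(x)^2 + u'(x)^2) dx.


||u||_{H^1}^2 = 404615/21

The H^1 norm (squared) on an interval (0, L) is
  ||u||_{H^1}^2 = ∫_0^L u(x)^2 dx + ∫_0^L u'(x)^2 dx.
Compute u'(x) = 3*x**2 + 2.
Then u(x)^2 = x**6 + 4*x**4 - 4*x**3 + 4*x**2 - 8*x + 4 and u'(x)^2 = 9*x**4 + 12*x**2 + 4.
Integrate each monomial from 0 to 5 using ∫_0^5 c·x^n dx = c·5^(n+1)/(n+1):
  ∫_0^5 u(x)^2 dx = ∫_0^5 (x^6 + 4*x^4 - 4*x^3 + 4*x^2 - 8*x + 4) dx. Term by term:
    ∫_0^5 x^6 dx = 78125/7;  ∫_0^5 4*x^4 dx = 2500;  ∫_0^5 -4*x^3 dx = -625;
    ∫_0^5 4*x^2 dx = 500/3;  ∫_0^5 -8*x dx = -100;  ∫_0^5 4 dx = 20.
  Sum: 78125/7 + 2500 − 625 + 500/3 − 100 + 20 = 275570/21.
  ∫_0^5 u'(x)^2 dx = ∫_0^5 (9*x^4 + 12*x^2 + 4) dx. Term by term:
    ∫_0^5 9*x^4 dx = 5625;  ∫_0^5 12*x^2 dx = 500;  ∫_0^5 4 dx = 20.
  Sum: 5625 + 500 + 20 = 6145.
Adding: ||u||_{H^1}^2 = 275570/21 + 6145 = 404615/21.


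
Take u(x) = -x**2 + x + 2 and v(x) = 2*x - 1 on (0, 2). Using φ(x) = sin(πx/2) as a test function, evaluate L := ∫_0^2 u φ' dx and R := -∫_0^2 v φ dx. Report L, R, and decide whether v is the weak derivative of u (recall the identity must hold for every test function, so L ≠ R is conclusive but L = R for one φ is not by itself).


LHS = 4/π, RHS = -4/π. No, v is not the weak derivative of u.

u(x) = -x**2 + x + 2, classical derivative u'(x) = 1 - 2*x.
φ(x) = sin(πx/2), so φ'(x) = π*cos(π*x/2)/2.
Note φ(0) = φ(2) = 0, so the boundary term u·φ vanishes.
LHS = ∫_0^2 u(x) φ'(x) dx = ∫_0^2 (-π*x^2*cos(π*x/2)/2 + π*x*cos(π*x/2)/2 + π*cos(π*x/2)) dx. Term by term:
  ∫_0^2 π*cos(π*x/2) dx = 0;  ∫_0^2 π*x*cos(π*x/2)/2 dx = -4/π;  ∫_0^2 -π*x^2*cos(π*x/2)/2 dx = 8/π.
Sum: 0 − 4/π + 8/π = 4/π.
So LHS = 4/π.
∫_0^2 v(x) φ(x) dx = ∫_0^2 (2*x*sin(π*x/2) - sin(π*x/2)) dx. Term by term:
  ∫_0^2 -sin(π*x/2) dx = -4/π;  ∫_0^2 2*x*sin(π*x/2) dx = 8/π.
Sum: -4/π + 8/π = 4/π.
So RHS = -∫_0^2 v(x) φ(x) dx = -4/π.
LHS − RHS = 8/π ≠ 0, so the identity fails.
(For a valid weak derivative the identity must hold for EVERY test function, in particular this one. The failure shows v is NOT the weak derivative of u.)
Correct weak derivative would be u'(x) = 1 - 2*x.


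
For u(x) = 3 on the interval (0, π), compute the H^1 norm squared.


||u||_{H^1(0,π)}^2 = 9*π

u'(x) = 0.
Expand u² and (u')² and integrate term by term on (0, π), using: for integers n ≥ 1, ∫_0^π sin²(nx) dx = ∫_0^π cos²(nx) dx = π/2; for n ≠ n', ∫_0^π sin(nx)sin(n'x) dx = ∫_0^π cos(nx)cos(n'x) dx = 0; and by product-to-sum, ∫_0^π sin(nx)cos(n'x) dx = ½∫_0^π [sin((n+n')x) + sin((n−n')x)] dx, which is 0 when n+n' is even and 2n/(n²−n'²) when n+n' is odd (it need not vanish on (0, π)). For the constant mode: ∫_0^π 1 dx = π, ∫_0^π cos(nx) dx = 0, ∫_0^π sin(nx) dx = (1−(−1)^n)/n.
  u² squared terms: (3)²·∫1 dx = 9·π = 9*π.
  So ∫_0^π u² dx = 9*π.
  u' ≡ 0, so ∫_0^π (u')² dx = 0.
||u||_{H^1}^2 = (9*π) + (0) = 9*π.


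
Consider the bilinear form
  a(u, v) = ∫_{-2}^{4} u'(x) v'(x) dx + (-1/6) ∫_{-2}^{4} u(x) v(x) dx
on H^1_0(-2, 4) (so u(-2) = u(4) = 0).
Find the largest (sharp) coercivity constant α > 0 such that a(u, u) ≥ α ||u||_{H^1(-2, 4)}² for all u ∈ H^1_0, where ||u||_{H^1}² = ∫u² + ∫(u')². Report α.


α = (-6 + π^2)/(π^2 + 36)

Coercivity of a(·,·) on H^1_0(-2, 4) means a(u, u) ≥ α ||u||_{H^1}² for every u ∈ H^1_0.
The interval has length L = 6, and Poincaré/coercivity depend only on L. Here a(u, u) = ∫(u')² + (-1/6)·∫u².
Here c = -1/6 < 0 with |c| < (π/L)² = π^2/36, so coercivity still holds. The condition a(u,u) ≥ α||u||_{H^1}² reads (1−α)∫(u')² ≥ (α−c)∫u². Any admissible α is ≤ 1 (rapidly oscillating u have ∫u²/∫(u')² → 0), and α = 1 would force 0 ≥ (1−c)∫u², impossible since c < 1; so 1−α > 0. By the sharp Poincaré inequality on H^1_0 of an interval of length L, ∫(u')² ≥ (π/L)²∫u² with equality for the first sine mode sin(π(x−x₀)/L) (x₀ the left endpoint), so the inequality holds for all u iff (1−α)(π/L)² ≥ α − c, i.e. α ≤ ((π/L)² + c)/((π/L)² + 1) = (1 + c(L/π)²)/(1 + (L/π)²). (Direct route, valid since c ≤ 0: Poincaré gives c∫u² ≥ c(L/π)²∫(u')², so a(u,u) ≥ (1 + c(L/π)²)∫(u')², while ||u||_{H^1}² ≤ (1 + (L/π)²)∫(u')²; dividing yields the same α.) With (π/L)² = π^2/36 and c = -1/6, the largest admissible constant is α = ((π/L)² + c)/((π/L)² + 1).
Simplifying, α = (-6 + π^2)/(π^2 + 36).


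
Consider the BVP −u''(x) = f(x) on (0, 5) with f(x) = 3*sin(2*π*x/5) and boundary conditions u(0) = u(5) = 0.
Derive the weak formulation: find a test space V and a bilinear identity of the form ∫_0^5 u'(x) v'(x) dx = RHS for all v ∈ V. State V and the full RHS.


V = H^1_0(0, 5) (so v(0) = v(5) = 0); weak form: ∫_0^5 u'v' dx = ∫_0^5 (3*sin(2*π*x/5)) v dx for all v ∈ V.

Multiply both sides by a test function v and integrate from 0 to 5:
  ∫_0^5 −u''(x) v(x) dx = ∫_0^5 f(x) v(x) dx.
Integrate the LHS by parts once:
  ∫_0^5 −u'' v dx = −[u'(x) v(x)]_0^5 + ∫_0^5 u'(x) v'(x) dx.
Thus ∫_0^5 u'(x) v'(x) dx = ∫_0^5 f(x) v(x) dx + [u'(x) v(x)]_0^5.
Choose V so that boundary terms are either known or forced to vanish.
u is Dirichlet: u(0) = u(5) = 0. Let V = H^1_0(0, 5); then v(0) = v(5) = 0, and [u' v]_0^5 = 0.
Weak formulation: find u (satisfying any essential BC) such that ∫_0^5 u'(x) v'(x) dx = ∫_0^5 f v dx for all v ∈ V.
Substituting f(x) = 3*sin(2*π*x/5), the right-hand side is ∫_0^5 (3*sin(2*π*x/5)) v dx.


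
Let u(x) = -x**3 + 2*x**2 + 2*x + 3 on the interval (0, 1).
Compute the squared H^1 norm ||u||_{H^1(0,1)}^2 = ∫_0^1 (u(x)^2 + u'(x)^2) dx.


||u||_{H^1}^2 = 2061/70

The H^1 norm (squared) on an interval (0, L) is
  ||u||_{H^1}^2 = ∫_0^L u(x)^2 dx + ∫_0^L u'(x)^2 dx.
Compute u'(x) = -3*x**2 + 4*x + 2.
Then u(x)^2 = x**6 - 4*x**5 + 2*x**3 + 16*x**2 + 12*x + 9 and u'(x)^2 = 9*x**4 - 24*x**3 + 4*x**2 + 16*x + 4.
Integrate each monomial from 0 to 1 using ∫_0^1 c·x^n dx = c·1^(n+1)/(n+1):
  ∫_0^1 u(x)^2 dx = ∫_0^1 (x^6 - 4*x^5 + 2*x^3 + 16*x^2 + 12*x + 9) dx. Term by term:
    ∫_0^1 x^6 dx = 1/7;  ∫_0^1 -4*x^5 dx = -2/3;  ∫_0^1 2*x^3 dx = 1/2;
    ∫_0^1 16*x^2 dx = 16/3;  ∫_0^1 12*x dx = 6;  ∫_0^1 9 dx = 9.
  Sum: 1/7 − 2/3 + 1/2 + 16/3 + 6 + 9 = 853/42.
  ∫_0^1 u'(x)^2 dx = ∫_0^1 (9*x^4 - 24*x^3 + 4*x^2 + 16*x + 4) dx. Term by term:
    ∫_0^1 9*x^4 dx = 9/5;  ∫_0^1 -24*x^3 dx = -6;  ∫_0^1 4*x^2 dx = 4/3;
    ∫_0^1 16*x dx = 8;  ∫_0^1 4 dx = 4.
  Sum: 9/5 − 6 + 4/3 + 8 + 4 = 137/15.
Adding: ||u||_{H^1}^2 = 853/42 + 137/15 = 2061/70.


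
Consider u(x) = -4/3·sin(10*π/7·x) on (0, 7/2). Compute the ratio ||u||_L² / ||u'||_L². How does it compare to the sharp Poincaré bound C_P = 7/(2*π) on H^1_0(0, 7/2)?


||u||_L² / ||u'||_L² = 7/(10*π) < C_P = 7/(2*π).

u(x) = -4/3·sin(10*π/7·x), so u'(x) = -40*π*cos(10*π*x/7)/21.
Writing u(x) = A·sin(kπx/L) with A = -4/3 and k = 5, use ∫_0^L sin²(kπx/L) dx = L/2 and ∫_0^L cos²(kπx/L) dx = L/2.
u² = 16/9·sin²(10*π/7·x) and (u')² = 1600*π^2/441·cos²(10*π/7·x), and each of sin², cos² integrates to L/2 = 7/4 over (0, 7/2).
∫_0^7/2 u² dx = 28/9, so ||u||_L² = 2*sqrt(7)/3.
∫_0^7/2 (u')² dx = 400*π^2/63, so ||u'||_L² = 20*sqrt(7)*π/21.
Ratio ||u||_L² / ||u'||_L² = 7/(10*π).
Sharp Poincaré constant on H^1_0(0, 7/2) is C_P = L/π = 7/(2*π), achieved by sin(2*π/7·x).
This is the k = 5 harmonic; the ratio L/(kπ) is strictly less than C_P = L/π, consistent with the sharp inequality ||u||_L² ≤ C_P ||u'||_L².


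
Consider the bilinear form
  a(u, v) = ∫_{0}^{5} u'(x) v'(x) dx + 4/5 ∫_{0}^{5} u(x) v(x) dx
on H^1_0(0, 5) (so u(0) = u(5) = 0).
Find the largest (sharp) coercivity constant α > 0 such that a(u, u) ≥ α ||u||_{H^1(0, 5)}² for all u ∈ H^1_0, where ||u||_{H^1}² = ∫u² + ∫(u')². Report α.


α = (π^2 + 20)/(π^2 + 25)

Coercivity of a(·,·) on H^1_0(0, 5) means a(u, u) ≥ α ||u||_{H^1}² for every u ∈ H^1_0.
The interval has length L = 5, and Poincaré/coercivity depend only on L. Here a(u, u) = ∫(u')² + (4/5)·∫u².
Here 0 < c = 4/5 < 1. The condition a(u,u) ≥ α||u||_{H^1}² reads (1−α)∫(u')² ≥ (α−c)∫u². Any admissible α is ≤ 1 (rapidly oscillating u have ∫u²/∫(u')² → 0), and α = 1 would force 0 ≥ (1−c)∫u², impossible since c < 1; so 1−α > 0. By the sharp Poincaré inequality on H^1_0 of an interval of length L, ∫(u')² ≥ (π/L)²∫u² with equality for the first sine mode sin(π(x−x₀)/L) (x₀ the left endpoint), so the inequality holds for all u iff (1−α)(π/L)² ≥ α − c, i.e. α ≤ ((π/L)² + c)/((π/L)² + 1) = (1 + c(L/π)²)/(1 + (L/π)²). With (π/L)² = π^2/25 and c = 4/5, the largest admissible constant is α = ((π/L)² + c)/((π/L)² + 1).
Simplifying, α = (π^2 + 20)/(π^2 + 25).


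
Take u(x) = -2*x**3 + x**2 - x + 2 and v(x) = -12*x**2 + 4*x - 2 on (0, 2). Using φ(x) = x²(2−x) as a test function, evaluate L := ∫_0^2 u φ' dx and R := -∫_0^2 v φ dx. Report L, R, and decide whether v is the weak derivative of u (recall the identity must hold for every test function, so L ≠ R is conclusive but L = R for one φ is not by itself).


LHS = 164/15, RHS = 328/15. No, v is not the weak derivative of u.

u(x) = -2*x**3 + x**2 - x + 2, classical derivative u'(x) = -6*x**2 + 2*x - 1.
φ(x) = x²(2−x), so φ'(x) = x*(4 - 3*x).
Note φ(0) = φ(2) = 0, so the boundary term u·φ vanishes.
LHS = ∫_0^2 u(x) φ'(x) dx = ∫_0^2 (6*x^5 - 11*x^4 + 7*x^3 - 10*x^2 + 8*x) dx. Term by term:
  ∫_0^2 6*x^5 dx = 64;  ∫_0^2 -11*x^4 dx = -352/5;  ∫_0^2 7*x^3 dx = 28;
  ∫_0^2 -10*x^2 dx = -80/3;  ∫_0^2 8*x dx = 16.
Sum: 64 − 352/5 + 28 − 80/3 + 16 = 164/15.
So LHS = 164/15.
∫_0^2 v(x) φ(x) dx = ∫_0^2 (12*x^5 - 28*x^4 + 10*x^3 - 4*x^2) dx. Term by term:
  ∫_0^2 12*x^5 dx = 128;  ∫_0^2 -28*x^4 dx = -896/5;  ∫_0^2 10*x^3 dx = 40;
  ∫_0^2 -4*x^2 dx = -32/3.
Sum: 128 − 896/5 + 40 − 32/3 = -328/15.
So RHS = -∫_0^2 v(x) φ(x) dx = 328/15.
LHS − RHS = -164/15 ≠ 0, so the identity fails.
(For a valid weak derivative the identity must hold for EVERY test function, in particular this one. The failure shows v is NOT the weak derivative of u.)
Correct weak derivative would be u'(x) = -6*x**2 + 2*x - 1.


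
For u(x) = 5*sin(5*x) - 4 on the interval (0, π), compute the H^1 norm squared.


||u||_{H^1(0,π)}^2 = -16 + 341*π

u'(x) = 25*cos(5*x).
Expand u² and (u')² and integrate term by term on (0, π), using: for integers n ≥ 1, ∫_0^π sin²(nx) dx = ∫_0^π cos²(nx) dx = π/2; for n ≠ n', ∫_0^π sin(nx)sin(n'x) dx = ∫_0^π cos(nx)cos(n'x) dx = 0; and by product-to-sum, ∫_0^π sin(nx)cos(n'x) dx = ½∫_0^π [sin((n+n')x) + sin((n−n')x)] dx, which is 0 when n+n' is even and 2n/(n²−n'²) when n+n' is odd (it need not vanish on (0, π)). For the constant mode: ∫_0^π 1 dx = π, ∫_0^π cos(nx) dx = 0, ∫_0^π sin(nx) dx = (1−(−1)^n)/n.
  u² squared terms: (-4)²·∫1 dx = 16·π = 16*π;  (5)²·∫sin(5x)² dx = 25·π/2 = 25*π/2.
  u² cross terms: 2·(-4)·(5)·∫1·sin(5x) dx = -40·(2/5) = -16.
  So ∫_0^π u² dx = 16*π + 25*π/2 − 16 = -16 + 57*π/2.
  (u')² squared terms: (25)²·∫cos(5x)² dx = 625·π/2 = 625*π/2.
  So ∫_0^π (u')² dx = 625*π/2.
||u||_{H^1}^2 = (-16 + 57*π/2) + (625*π/2) = -16 + 341*π.


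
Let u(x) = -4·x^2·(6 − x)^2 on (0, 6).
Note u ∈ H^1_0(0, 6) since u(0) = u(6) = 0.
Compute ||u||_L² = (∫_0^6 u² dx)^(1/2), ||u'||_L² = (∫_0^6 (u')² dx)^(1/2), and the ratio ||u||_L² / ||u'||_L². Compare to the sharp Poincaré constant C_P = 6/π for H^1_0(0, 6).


||u||_L² / ||u'||_L² = sqrt(3) < C_P = 6/π.

u(x) = -4·x^2·(6 − x)^2, so u'(x) = 16*x*(-x^2 + 9*x - 18).
u(x) = -4·x^2·(6 − x)^2 vanishes at x = 0 and x = 6, so u ∈ H^1_0(0, 6). Differentiate via the product rule and integrate the resulting polynomials term by term.
  ∫_0^6 u² dx = ∫_0^6 (16*x^8 - 384*x^7 + 3456*x^6 - 13824*x^5 + 20736*x^4) dx. Term by term:
    ∫_0^6 16*x^8 dx = 17915904;  ∫_0^6 -384*x^7 dx = -80621568;  ∫_0^6 3456*x^6 dx = 967458816/7;
    ∫_0^6 -13824*x^5 dx = -107495424;  ∫_0^6 20736*x^4 dx = 161243136/5.
  Sum: 17915904 − 80621568 + 967458816/7 − 107495424 + 161243136/5 = 8957952/35.
  ∫_0^6 (u')² dx = ∫_0^6 (256*x^6 - 4608*x^5 + 29952*x^4 - 82944*x^3 + 82944*x^2) dx. Term by term:
    ∫_0^6 256*x^6 dx = 71663616/7;  ∫_0^6 -4608*x^5 dx = -35831808;  ∫_0^6 29952*x^4 dx = 232906752/5;
    ∫_0^6 -82944*x^3 dx = -26873856;  ∫_0^6 82944*x^2 dx = 5971968.
  Sum: 71663616/7 − 35831808 + 232906752/5 − 26873856 + 5971968 = 2985984/35.
∫_0^6 u² dx = 8957952/35, so ||u||_L² = 1728*sqrt(105)/35.
∫_0^6 (u')² dx = 2985984/35, so ||u'||_L² = 1728*sqrt(35)/35.
Ratio ||u||_L² / ||u'||_L² = sqrt(3).
Sharp Poincaré constant on H^1_0(0, 6) is C_P = L/π = 6/π, achieved by sin(π/6·x).
A polynomial bump cannot attain the sharp Poincaré constant (only the first sine eigenfunction does), so the ratio is strictly less than C_P, consistent with ||u||_L² ≤ C_P ||u'||_L².


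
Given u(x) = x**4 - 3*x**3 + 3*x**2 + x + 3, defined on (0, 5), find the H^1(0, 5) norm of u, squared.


||u||_{H^1}^2 = 28079675/252

The H^1 norm (squared) on an interval (0, L) is
  ||u||_{H^1}^2 = ∫_0^L u(x)^2 dx + ∫_0^L u'(x)^2 dx.
Compute u'(x) = 4*x**3 - 9*x**2 + 6*x + 1.
Then u(x)^2 = x**8 - 6*x**7 + 15*x**6 - 16*x**5 + 9*x**4 - 12*x**3 + 19*x**2 + 6*x + 9 and u'(x)^2 = 16*x**6 - 72*x**5 + 129*x**4 - 100*x**3 + 18*x**2 + 12*x + 1.
Integrate each monomial from 0 to 5 using ∫_0^5 c·x^n dx = c·5^(n+1)/(n+1):
  ∫_0^5 u(x)^2 dx = ∫_0^5 (x^8 - 6*x^7 + 15*x^6 - 16*x^5 + 9*x^4 - 12*x^3 + 19*x^2 + 6*x + 9) dx. Term by term:
    ∫_0^5 x^8 dx = 1953125/9;  ∫_0^5 -6*x^7 dx = -1171875/4;  ∫_0^5 15*x^6 dx = 1171875/7;
    ∫_0^5 -16*x^5 dx = -125000/3;  ∫_0^5 9*x^4 dx = 5625;  ∫_0^5 -12*x^3 dx = -1875;
    ∫_0^5 19*x^2 dx = 2375/3;  ∫_0^5 6*x dx = 75;  ∫_0^5 9 dx = 45.
  Sum: 1953125/9 − 1171875/4 + 1171875/7 − 125000/3 + 5625 − 1875 + 2375/3 + 75 + 45 = 13721615/252.
  ∫_0^5 u'(x)^2 dx = ∫_0^5 (16*x^6 - 72*x^5 + 129*x^4 - 100*x^3 + 18*x^2 + 12*x + 1) dx. Term by term:
    ∫_0^5 16*x^6 dx = 1250000/7;  ∫_0^5 -72*x^5 dx = -187500;  ∫_0^5 129*x^4 dx = 80625;
    ∫_0^5 -100*x^3 dx = -15625;  ∫_0^5 18*x^2 dx = 750;  ∫_0^5 12*x dx = 150;
    ∫_0^5 1 dx = 5.
  Sum: 1250000/7 − 187500 + 80625 − 15625 + 750 + 150 + 5 = 398835/7.
Adding: ||u||_{H^1}^2 = 13721615/252 + 398835/7 = 28079675/252.


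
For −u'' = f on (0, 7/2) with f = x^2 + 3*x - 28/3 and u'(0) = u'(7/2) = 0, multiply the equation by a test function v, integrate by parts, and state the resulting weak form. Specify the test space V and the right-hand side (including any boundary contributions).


V = H^1(0, 7/2) (no boundary constraint on v; u is determined up to an additive constant); weak form: ∫_0^7/2 u'v' dx = ∫_0^7/2 (x^2 + 3*x - 28/3) v dx for all v ∈ V.

Multiply both sides by a test function v and integrate from 0 to 7/2:
  ∫_0^7/2 −u''(x) v(x) dx = ∫_0^7/2 f(x) v(x) dx.
Integrate the LHS by parts once:
  ∫_0^7/2 −u'' v dx = −[u'(x) v(x)]_0^7/2 + ∫_0^7/2 u'(x) v'(x) dx.
Thus ∫_0^7/2 u'(x) v'(x) dx = ∫_0^7/2 f(x) v(x) dx + [u'(x) v(x)]_0^7/2.
Choose V so that boundary terms are either known or forced to vanish.
u has homogeneous Neumann: u'(0) = u'(7/2) = 0. So [u' v]_0^7/2 = 0·v(7/2) − 0·v(0) = 0 for any v; take V = H^1(0, 7/2).
Weak formulation: find u (satisfying any essential BC) such that ∫_0^7/2 u'(x) v'(x) dx = ∫_0^7/2 f v dx for all v ∈ V (homogeneous Neumann, so boundary terms vanish).
Substituting f(x) = x^2 + 3*x - 28/3, the right-hand side is ∫_0^7/2 (x^2 + 3*x - 28/3) v dx.
Compatibility check (pure Neumann): taking v ≡ 1 ∈ V gives 0 = ∫_0^7/2 f dx + (0) − (0), i.e. ∫_0^7/2 f dx must equal u'(0) − u'(7/2) = 0. Indeed ∫_0^7/2 (x^2 + 3*x - 28/3) dx = 0, so the data are compatible. The solution is then unique only up to an additive constant (fix it e.g. by requiring ∫_0^7/2 u dx = 0).


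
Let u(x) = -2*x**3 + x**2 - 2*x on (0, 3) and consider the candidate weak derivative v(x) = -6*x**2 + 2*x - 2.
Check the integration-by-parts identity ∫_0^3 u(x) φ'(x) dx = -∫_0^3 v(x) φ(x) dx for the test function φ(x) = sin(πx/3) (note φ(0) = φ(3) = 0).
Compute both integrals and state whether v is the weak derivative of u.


LHS = -648/π^3 + 156/π, RHS = -648/π^3 + 156/π. Yes, v = u' weakly.

u(x) = -2*x**3 + x**2 - 2*x, classical derivative u'(x) = -6*x**2 + 2*x - 2.
φ(x) = sin(πx/3), so φ'(x) = π*cos(π*x/3)/3.
Note φ(0) = φ(3) = 0, so the boundary term u·φ vanishes.
LHS = ∫_0^3 u(x) φ'(x) dx = ∫_0^3 (-2*π*x^3*cos(π*x/3)/3 + π*x^2*cos(π*x/3)/3 - 2*π*x*cos(π*x/3)/3) dx. Term by term:
  ∫_0^3 -2*π*x*cos(π*x/3)/3 dx = 12/π;  ∫_0^3 -2*π*x^3*cos(π*x/3)/3 dx = -648/π^3 + 162/π;  ∫_0^3 π*x^2*cos(π*x/3)/3 dx = -18/π.
Sum: 12/π + -648/π^3 + 162/π − 18/π = -648/π^3 + 156/π.
So LHS = -648/π^3 + 156/π.
∫_0^3 v(x) φ(x) dx = ∫_0^3 (-6*x^2*sin(π*x/3) + 2*x*sin(π*x/3) - 2*sin(π*x/3)) dx. Term by term:
  ∫_0^3 -2*sin(π*x/3) dx = -12/π;  ∫_0^3 -6*x^2*sin(π*x/3) dx = -162/π + 648/π^3;  ∫_0^3 2*x*sin(π*x/3) dx = 18/π.
Sum: -12/π + -162/π + 648/π^3 + 18/π = -156/π + 648/π^3.
So RHS = -∫_0^3 v(x) φ(x) dx = -648/π^3 + 156/π.
LHS = RHS, so the identity holds for this test φ.
Moreover u is smooth here and v(x) = u'(x) = -6*x**2 + 2*x - 2 pointwise, so the identity holds for every test function. Hence v is the weak derivative of u.


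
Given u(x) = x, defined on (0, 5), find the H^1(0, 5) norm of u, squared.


||u||_{H^1}^2 = 140/3

The H^1 norm (squared) on an interval (0, L) is
  ||u||_{H^1}^2 = ∫_0^L u(x)^2 dx + ∫_0^L u'(x)^2 dx.
Compute u'(x) = 1.
Then u(x)^2 = x**2 and u'(x)^2 = 1.
Integrate each monomial from 0 to 5 using ∫_0^5 c·x^n dx = c·5^(n+1)/(n+1):
  ∫_0^5 u(x)^2 dx = ∫_0^5 (x^2) dx. Term by term:
    ∫_0^5 x^2 dx = 125/3.
  ∫_0^5 u'(x)^2 dx = ∫_0^5 (1) dx. Term by term:
    ∫_0^5 1 dx = 5.
Adding: ||u||_{H^1}^2 = 125/3 + 5 = 140/3.


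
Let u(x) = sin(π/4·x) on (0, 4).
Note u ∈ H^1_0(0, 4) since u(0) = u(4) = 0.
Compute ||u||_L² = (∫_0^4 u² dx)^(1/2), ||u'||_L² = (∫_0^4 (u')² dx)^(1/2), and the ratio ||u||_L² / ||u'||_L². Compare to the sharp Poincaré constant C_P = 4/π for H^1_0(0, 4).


||u||_L² / ||u'||_L² = 4/π = C_P.

u(x) = sin(π/4·x), so u'(x) = π*cos(π*x/4)/4.
Writing u(x) = A·sin(kπx/L) with A = 1 and k = 1, use ∫_0^L sin²(kπx/L) dx = L/2 and ∫_0^L cos²(kπx/L) dx = L/2.
u² = 1·sin²(π/4·x) and (u')² = π^2/16·cos²(π/4·x), and each of sin², cos² integrates to L/2 = 2 over (0, 4).
∫_0^4 u² dx = 2, so ||u||_L² = sqrt(2).
∫_0^4 (u')² dx = π^2/8, so ||u'||_L² = sqrt(2)*π/4.
Ratio ||u||_L² / ||u'||_L² = 4/π.
Sharp Poincaré constant on H^1_0(0, 4) is C_P = L/π = 4/π, achieved by sin(π/4·x).
This is the k = 1 eigenfunction (up to amplitude), so the ratio equals the sharp Poincaré constant exactly.
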